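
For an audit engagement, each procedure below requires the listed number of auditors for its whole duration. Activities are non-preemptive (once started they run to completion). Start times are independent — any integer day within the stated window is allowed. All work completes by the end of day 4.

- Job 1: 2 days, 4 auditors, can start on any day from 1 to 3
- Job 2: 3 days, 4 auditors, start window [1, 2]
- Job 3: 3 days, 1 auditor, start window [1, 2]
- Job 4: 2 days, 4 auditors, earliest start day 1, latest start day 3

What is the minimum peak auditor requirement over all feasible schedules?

Early-start (Job 1@1, Job 2@1, Job 3@1, Job 4@1) gives peak 13: d1:13  d2:13  d3:5  d4:0.
Shift Job 4→3.
Schedule Job 1@1, Job 2@1, Job 3@1, Job 4@3: d1:9  d2:9  d3:9  d4:4 — peak 9.

9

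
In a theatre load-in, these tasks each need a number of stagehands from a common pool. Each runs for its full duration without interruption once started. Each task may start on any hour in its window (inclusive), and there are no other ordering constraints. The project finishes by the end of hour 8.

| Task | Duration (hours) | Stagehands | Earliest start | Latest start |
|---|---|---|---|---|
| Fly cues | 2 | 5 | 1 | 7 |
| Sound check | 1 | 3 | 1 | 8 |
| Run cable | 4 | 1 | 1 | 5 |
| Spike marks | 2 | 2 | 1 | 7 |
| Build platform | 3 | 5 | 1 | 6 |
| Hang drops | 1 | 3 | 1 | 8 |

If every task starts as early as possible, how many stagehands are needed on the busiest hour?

19

Early-start schedule: Fly cues@1, Sound check@1, Run cable@1, Spike marks@1, Build platform@1, Hang drops@1.
Load per hour: hour 1: 19, hour 2: 13, hour 3: 6, hour 4: 1, hour 5: 0, hour 6: 0, hour 7: 0, hour 8: 0.
Peak is 19.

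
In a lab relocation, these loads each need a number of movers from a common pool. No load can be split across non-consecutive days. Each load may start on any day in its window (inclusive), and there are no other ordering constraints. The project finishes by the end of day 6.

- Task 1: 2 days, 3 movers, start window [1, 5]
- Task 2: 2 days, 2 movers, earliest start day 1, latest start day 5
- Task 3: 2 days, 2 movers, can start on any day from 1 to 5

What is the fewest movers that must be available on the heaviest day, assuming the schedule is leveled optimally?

Early-start (Task 1@1, Task 2@1, Task 3@1) gives peak 7: d1:7  d2:7  d3:0  d4:0  d5:0  d6:0.
Shift Task 2→3, Task 3→5.
Schedule Task 1@1, Task 2@3, Task 3@5: d1:3  d2:3  d3:2  d4:2  d5:2  d6:2 — peak 3.
Total mover-days = 14 over 6 days ⇒ peak ≥ ⌈14/6⌉ = 3, so 3 is optimal.

3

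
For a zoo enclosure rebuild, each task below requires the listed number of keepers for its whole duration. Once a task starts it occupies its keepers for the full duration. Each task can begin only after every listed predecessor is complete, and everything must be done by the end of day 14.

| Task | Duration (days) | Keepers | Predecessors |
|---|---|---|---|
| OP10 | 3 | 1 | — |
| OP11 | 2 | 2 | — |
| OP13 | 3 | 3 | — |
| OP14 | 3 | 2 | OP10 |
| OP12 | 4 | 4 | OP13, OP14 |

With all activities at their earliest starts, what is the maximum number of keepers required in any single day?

Early-start schedule: OP10@1, OP11@1, OP13@1, OP14@4, OP12@7.
Load per day: day 1: 6, day 2: 6, day 3: 4, day 4: 2, day 5: 2, day 6: 2, day 7: 4, day 8: 4, day 9: 4, day 10: 4, day 11: 0, day 12: 0, day 13: 0, day 14: 0.
Peak is 6.

6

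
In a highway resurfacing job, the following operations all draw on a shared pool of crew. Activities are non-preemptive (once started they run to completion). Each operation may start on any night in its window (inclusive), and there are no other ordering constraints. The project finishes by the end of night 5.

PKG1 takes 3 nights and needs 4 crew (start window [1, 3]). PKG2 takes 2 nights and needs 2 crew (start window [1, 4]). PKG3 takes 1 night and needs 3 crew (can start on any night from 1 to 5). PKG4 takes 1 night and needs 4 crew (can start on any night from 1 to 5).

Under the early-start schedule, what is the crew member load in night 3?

4

At early start, night 3 has: PKG1.
Demand: 4 = 4.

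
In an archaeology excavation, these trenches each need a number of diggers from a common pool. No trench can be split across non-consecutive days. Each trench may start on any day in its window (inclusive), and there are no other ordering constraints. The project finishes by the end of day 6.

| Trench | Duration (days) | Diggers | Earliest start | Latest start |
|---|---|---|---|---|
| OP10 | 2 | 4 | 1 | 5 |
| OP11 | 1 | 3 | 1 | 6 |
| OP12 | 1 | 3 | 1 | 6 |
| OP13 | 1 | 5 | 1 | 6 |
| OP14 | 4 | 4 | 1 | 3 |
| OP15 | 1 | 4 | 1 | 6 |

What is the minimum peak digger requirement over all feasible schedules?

Early-start (OP10@1, OP11@1, OP12@1, OP13@1, OP14@1, OP15@1) gives peak 23: d1:23  d2:8  d3:4  d4:4  d5:0  d6:0.
Shift OP12→3, OP13→6, OP14→2, OP15→4.
Schedule OP10@1, OP11@1, OP12@3, OP13@6, OP14@2, OP15@4: d1:7  d2:8  d3:7  d4:8  d5:4  d6:5 — peak 8.

8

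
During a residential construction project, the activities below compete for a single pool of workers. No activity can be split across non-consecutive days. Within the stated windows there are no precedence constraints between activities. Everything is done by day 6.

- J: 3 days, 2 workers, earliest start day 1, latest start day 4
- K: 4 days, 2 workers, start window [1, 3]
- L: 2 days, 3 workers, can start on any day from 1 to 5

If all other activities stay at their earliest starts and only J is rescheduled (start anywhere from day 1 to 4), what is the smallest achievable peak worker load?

J@1: d1:7  d2:7  d3:4  d4:2  d5:0  d6:0 → peak 7
J@2: d1:5  d2:7  d3:4  d4:4  d5:0  d6:0 → peak 7
J@3: d1:5  d2:5  d3:4  d4:4  d5:2  d6:0 → peak 5
J@4: d1:5  d2:5  d3:2  d4:4  d5:2  d6:2 → peak 5
Best is J@3, peak 5.

5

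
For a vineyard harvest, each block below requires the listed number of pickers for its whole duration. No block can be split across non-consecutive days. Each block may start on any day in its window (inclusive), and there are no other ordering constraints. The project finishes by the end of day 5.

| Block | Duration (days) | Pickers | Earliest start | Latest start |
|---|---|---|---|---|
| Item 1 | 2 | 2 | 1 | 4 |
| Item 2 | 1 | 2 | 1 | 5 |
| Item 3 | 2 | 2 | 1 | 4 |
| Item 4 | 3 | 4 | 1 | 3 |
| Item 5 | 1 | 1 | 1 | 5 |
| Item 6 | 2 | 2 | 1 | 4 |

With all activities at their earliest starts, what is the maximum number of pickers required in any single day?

Early-start schedule: Item 1@1, Item 2@1, Item 3@1, Item 4@1, Item 5@1, Item 6@1.
Load per day: day 1: 13, day 2: 10, day 3: 4, day 4: 0, day 5: 0.
Peak is 13.

13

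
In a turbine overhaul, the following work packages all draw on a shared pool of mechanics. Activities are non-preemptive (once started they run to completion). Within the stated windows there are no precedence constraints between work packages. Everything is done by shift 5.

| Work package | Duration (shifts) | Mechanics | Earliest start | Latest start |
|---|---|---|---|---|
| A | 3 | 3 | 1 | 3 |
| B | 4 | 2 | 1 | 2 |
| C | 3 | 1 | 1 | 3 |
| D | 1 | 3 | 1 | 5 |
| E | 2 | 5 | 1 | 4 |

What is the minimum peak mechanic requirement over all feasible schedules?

7

Early-start (A@1, B@1, C@1, D@1, E@1) gives peak 14: s1:14  s2:11  s3:6  s4:2  s5:0.
Shift B→2, E→4.
Schedule A@1, B@2, C@1, D@1, E@4: s1:7  s2:6  s3:6  s4:7  s5:7 — peak 7.
Total mechanic-shifts = 33 over 5 shifts ⇒ peak ≥ ⌈33/5⌉ = 7, so 7 is optimal.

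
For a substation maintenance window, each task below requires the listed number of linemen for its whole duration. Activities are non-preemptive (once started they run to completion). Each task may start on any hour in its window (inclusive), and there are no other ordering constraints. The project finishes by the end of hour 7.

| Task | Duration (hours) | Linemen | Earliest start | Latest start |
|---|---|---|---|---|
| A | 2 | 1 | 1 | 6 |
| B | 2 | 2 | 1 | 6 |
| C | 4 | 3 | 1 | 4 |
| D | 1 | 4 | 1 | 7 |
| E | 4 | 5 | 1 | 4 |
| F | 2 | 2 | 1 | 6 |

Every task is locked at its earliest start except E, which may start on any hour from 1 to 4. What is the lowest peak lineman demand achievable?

12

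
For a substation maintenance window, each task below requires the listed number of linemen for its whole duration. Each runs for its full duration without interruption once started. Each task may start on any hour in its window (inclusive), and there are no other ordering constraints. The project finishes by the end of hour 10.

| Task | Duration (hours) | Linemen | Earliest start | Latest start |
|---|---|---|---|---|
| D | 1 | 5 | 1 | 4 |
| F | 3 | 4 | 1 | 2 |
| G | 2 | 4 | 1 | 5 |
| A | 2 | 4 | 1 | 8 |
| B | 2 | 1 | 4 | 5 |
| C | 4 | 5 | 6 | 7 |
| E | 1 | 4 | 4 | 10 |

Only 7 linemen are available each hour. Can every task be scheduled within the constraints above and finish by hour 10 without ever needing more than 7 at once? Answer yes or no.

The minimum achievable peak is 8; 7 < 8, so no feasible schedule stays within the cap.

no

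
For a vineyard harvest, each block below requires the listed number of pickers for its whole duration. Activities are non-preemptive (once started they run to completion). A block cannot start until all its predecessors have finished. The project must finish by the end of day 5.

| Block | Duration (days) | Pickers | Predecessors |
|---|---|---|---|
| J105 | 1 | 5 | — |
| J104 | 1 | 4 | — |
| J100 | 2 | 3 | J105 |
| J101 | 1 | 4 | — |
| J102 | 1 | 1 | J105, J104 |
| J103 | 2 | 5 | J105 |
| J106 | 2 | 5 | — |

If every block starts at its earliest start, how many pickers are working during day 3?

At early start, day 3 has: J100, J103.
Demand: 3 + 5 = 8.

8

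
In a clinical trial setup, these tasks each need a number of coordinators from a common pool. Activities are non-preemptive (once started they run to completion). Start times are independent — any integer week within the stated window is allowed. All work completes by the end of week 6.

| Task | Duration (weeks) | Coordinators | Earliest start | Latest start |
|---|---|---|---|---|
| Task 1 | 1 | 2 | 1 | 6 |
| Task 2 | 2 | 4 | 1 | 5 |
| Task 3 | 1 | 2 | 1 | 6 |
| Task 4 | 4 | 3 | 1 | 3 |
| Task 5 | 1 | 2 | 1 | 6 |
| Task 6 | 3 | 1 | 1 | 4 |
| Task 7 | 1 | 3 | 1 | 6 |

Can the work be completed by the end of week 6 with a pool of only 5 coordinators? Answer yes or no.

no

Total coordinator-weeks = 32; over 6 weeks the average is 32/6 > 5, so some week must exceed 5.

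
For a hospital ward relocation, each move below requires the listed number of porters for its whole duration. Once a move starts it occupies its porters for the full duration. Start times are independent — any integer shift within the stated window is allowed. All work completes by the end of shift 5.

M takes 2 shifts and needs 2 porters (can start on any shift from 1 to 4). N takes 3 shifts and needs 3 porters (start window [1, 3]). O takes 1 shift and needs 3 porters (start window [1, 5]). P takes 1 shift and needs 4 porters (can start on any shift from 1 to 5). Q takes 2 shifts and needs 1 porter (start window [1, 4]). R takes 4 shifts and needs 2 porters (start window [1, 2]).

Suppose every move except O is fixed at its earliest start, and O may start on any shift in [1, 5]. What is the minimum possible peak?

O@1: s1:15  s2:8  s3:5  s4:2  s5:0 → peak 15
O@2: s1:12  s2:11  s3:5  s4:2  s5:0 → peak 12
O@3: s1:12  s2:8  s3:8  s4:2  s5:0 → peak 12
O@4: s1:12  s2:8  s3:5  s4:5  s5:0 → peak 12
O@5: s1:12  s2:8  s3:5  s4:2  s5:3 → peak 12
Best is O@2, peak 12.

12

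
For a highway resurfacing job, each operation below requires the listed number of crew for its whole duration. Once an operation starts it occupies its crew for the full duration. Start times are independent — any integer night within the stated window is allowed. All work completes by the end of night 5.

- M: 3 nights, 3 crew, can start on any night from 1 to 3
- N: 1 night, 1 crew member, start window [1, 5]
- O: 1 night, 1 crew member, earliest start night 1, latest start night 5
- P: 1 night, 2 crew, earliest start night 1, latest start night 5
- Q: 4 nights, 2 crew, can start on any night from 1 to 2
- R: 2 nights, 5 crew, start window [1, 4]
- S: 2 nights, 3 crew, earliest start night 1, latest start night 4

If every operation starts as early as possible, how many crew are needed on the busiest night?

17

Early-start schedule: M@1, N@1, O@1, P@1, Q@1, R@1, S@1.
Load per night: night 1: 17, night 2: 13, night 3: 5, night 4: 2, night 5: 0.
Peak is 17.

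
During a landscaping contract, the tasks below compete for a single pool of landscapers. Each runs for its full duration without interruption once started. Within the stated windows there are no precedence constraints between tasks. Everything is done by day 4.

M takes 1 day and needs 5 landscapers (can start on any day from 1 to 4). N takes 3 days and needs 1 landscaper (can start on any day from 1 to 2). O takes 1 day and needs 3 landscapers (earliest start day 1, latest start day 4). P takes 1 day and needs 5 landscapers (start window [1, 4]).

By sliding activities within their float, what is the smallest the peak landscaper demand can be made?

Early-start (M@1, N@1, O@1, P@1) gives peak 14: d1:14  d2:1  d3:1  d4:0.
Shift O→2, P→3.
Schedule M@1, N@1, O@2, P@3: d1:6  d2:4  d3:6  d4:0 — peak 6.

6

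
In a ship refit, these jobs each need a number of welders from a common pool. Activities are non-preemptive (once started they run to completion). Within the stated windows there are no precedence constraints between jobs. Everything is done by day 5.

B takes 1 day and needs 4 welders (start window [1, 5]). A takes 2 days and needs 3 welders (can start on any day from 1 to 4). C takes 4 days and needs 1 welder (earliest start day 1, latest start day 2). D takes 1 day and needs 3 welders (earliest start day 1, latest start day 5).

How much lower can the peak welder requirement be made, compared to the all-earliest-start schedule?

Early-start peak: d1:11  d2:4  d3:1  d4:1  d5:0 ⇒ 11.
Leveled (B@1, A@2, C@2, D@4): d1:4  d2:4  d3:4  d4:4  d5:1 ⇒ 4.
Reduction 11 − 4 = 7.

7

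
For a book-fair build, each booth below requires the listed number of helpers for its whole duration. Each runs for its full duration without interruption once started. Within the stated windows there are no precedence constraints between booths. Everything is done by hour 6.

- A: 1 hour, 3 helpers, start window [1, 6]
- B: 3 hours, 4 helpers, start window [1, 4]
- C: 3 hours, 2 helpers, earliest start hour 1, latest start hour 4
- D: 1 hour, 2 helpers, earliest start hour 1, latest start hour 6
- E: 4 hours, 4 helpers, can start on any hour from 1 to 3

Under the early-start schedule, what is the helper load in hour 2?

10

At early start, hour 2 has: B, C, E.
Demand: 4 + 2 + 4 = 10.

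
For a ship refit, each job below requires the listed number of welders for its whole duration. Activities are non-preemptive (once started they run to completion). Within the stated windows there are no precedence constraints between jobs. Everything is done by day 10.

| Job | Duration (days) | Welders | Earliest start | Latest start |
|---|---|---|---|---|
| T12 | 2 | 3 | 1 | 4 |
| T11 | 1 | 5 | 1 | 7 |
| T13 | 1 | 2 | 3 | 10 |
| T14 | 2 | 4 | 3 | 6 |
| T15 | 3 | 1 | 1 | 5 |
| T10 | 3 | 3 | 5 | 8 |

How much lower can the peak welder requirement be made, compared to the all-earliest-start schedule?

4

Early-start peak: d1:9  d2:4  d3:7  d4:4  d5:3  d6:3  d7:3  d8:0  d9:0  d10:0 ⇒ 9.
Leveled (T12@1, T11@3, T13@4, T14@5, T15@4, T10@7): d1:3  d2:3  d3:5  d4:3  d5:5  d6:5  d7:3  d8:3  d9:3  d10:0 ⇒ 5.
Reduction 9 − 5 = 4.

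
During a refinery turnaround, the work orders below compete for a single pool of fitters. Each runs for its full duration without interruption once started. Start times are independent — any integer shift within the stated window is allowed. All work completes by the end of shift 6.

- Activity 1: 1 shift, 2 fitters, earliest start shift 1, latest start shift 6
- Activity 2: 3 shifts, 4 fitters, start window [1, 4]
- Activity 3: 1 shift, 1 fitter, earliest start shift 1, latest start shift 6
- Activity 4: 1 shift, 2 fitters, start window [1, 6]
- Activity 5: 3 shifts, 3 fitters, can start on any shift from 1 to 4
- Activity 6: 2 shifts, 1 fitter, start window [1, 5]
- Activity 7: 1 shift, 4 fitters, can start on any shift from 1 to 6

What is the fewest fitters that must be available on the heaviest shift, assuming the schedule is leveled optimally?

7

Early-start (Activity 1@1, Activity 2@1, Activity 3@1, Activity 4@1, Activity 5@1, Activity 6@1, Activity 7@1) gives peak 17: s1:17  s2:8  s3:7  s4:0  s5:0  s6:0.
Shift Activity 4→2, Activity 5→3, Activity 6→4, Activity 7→6.
Schedule Activity 1@1, Activity 2@1, Activity 3@1, Activity 4@2, Activity 5@3, Activity 6@4, Activity 7@6: s1:7  s2:6  s3:7  s4:4  s5:4  s6:4 — peak 7.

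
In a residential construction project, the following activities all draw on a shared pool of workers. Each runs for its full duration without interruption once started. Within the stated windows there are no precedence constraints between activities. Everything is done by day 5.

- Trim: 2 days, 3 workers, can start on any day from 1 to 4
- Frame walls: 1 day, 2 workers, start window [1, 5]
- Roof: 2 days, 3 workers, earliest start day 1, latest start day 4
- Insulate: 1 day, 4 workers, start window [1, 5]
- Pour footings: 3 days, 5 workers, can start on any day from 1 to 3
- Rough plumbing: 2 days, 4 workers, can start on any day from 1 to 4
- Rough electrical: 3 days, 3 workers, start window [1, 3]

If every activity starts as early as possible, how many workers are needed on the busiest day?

Early-start schedule: Trim@1, Frame walls@1, Roof@1, Insulate@1, Pour footings@1, Rough plumbing@1, Rough electrical@1.
Load per day: day 1: 24, day 2: 18, day 3: 8, day 4: 0, day 5: 0.
Peak is 24.

24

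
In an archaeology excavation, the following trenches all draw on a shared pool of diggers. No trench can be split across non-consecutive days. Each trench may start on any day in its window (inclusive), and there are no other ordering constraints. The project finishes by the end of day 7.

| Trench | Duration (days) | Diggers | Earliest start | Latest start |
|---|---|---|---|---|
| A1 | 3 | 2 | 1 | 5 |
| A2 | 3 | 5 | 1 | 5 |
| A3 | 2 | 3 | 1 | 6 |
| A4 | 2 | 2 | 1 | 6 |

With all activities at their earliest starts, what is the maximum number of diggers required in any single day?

12

Early-start schedule: A1@1, A2@1, A3@1, A4@1.
Load per day: day 1: 12, day 2: 12, day 3: 7, day 4: 0, day 5: 0, day 6: 0, day 7: 0.
Peak is 12.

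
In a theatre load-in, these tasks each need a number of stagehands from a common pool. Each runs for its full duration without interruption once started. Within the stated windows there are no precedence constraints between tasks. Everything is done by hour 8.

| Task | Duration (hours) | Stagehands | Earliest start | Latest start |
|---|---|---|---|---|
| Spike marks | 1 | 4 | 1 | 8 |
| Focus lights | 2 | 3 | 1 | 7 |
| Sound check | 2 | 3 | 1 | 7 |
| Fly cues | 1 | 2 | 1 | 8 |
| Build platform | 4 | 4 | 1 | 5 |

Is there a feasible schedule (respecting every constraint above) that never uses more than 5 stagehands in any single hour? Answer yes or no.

no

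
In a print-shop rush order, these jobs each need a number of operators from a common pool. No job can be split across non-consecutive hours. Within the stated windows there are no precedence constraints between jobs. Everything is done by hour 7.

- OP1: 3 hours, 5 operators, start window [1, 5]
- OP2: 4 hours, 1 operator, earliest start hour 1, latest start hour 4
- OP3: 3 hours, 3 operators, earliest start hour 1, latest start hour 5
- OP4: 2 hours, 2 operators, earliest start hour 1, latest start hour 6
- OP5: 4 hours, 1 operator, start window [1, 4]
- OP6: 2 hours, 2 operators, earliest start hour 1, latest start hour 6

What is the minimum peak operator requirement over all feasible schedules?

Early-start (OP1@1, OP2@1, OP3@1, OP4@1, OP5@1, OP6@1) gives peak 14: h1:14  h2:14  h3:10  h4:2  h5:0  h6:0  h7:0.
Shift OP3→5, OP4→4, OP5→4, OP6→6.
Schedule OP1@1, OP2@1, OP3@5, OP4@4, OP5@4, OP6@6: h1:6  h2:6  h3:6  h4:4  h5:6  h6:6  h7:6 — peak 6.
Total operator-hours = 40 over 7 hours ⇒ peak ≥ ⌈40/7⌉ = 6, so 6 is optimal.

6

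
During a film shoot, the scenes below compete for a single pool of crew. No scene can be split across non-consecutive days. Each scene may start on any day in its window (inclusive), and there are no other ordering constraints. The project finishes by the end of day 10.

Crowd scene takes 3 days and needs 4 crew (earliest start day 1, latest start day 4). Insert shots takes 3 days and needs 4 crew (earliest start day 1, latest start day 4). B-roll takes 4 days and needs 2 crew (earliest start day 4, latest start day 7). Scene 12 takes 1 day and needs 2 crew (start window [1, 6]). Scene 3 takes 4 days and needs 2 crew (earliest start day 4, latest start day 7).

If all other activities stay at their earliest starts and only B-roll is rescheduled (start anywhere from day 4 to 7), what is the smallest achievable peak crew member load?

B-roll@4: d1:10  d2:8  d3:8  d4:4  d5:4  d6:4  d7:4  d8:0  d9:0  d10:0 → peak 10
B-roll@5: d1:10  d2:8  d3:8  d4:2  d5:4  d6:4  d7:4  d8:2  d9:0  d10:0 → peak 10
B-roll@6: d1:10  d2:8  d3:8  d4:2  d5:2  d6:4  d7:4  d8:2  d9:2  d10:0 → peak 10
B-roll@7: d1:10  d2:8  d3:8  d4:2  d5:2  d6:2  d7:4  d8:2  d9:2  d10:2 → peak 10
Best is B-roll@4, peak 10.

10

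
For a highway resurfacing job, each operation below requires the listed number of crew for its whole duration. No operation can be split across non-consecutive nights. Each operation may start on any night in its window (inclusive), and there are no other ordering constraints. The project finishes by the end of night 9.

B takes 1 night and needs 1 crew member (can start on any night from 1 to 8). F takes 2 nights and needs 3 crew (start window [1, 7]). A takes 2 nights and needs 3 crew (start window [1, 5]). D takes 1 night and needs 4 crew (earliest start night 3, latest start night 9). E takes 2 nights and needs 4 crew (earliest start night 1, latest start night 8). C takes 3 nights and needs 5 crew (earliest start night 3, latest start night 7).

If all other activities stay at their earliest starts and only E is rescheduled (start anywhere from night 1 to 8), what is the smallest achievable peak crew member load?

9

E@1: n1:11  n2:10  n3:9  n4:5  n5:5  n6:0  n7:0  n8:0  n9:0 → peak 11
E@2: n1:7  n2:10  n3:13  n4:5  n5:5  n6:0  n7:0  n8:0  n9:0 → peak 13
E@3: n1:7  n2:6  n3:13  n4:9  n5:5  n6:0  n7:0  n8:0  n9:0 → peak 13
E@4: n1:7  n2:6  n3:9  n4:9  n5:9  n6:0  n7:0  n8:0  n9:0 → peak 9
E@5: n1:7  n2:6  n3:9  n4:5  n5:9  n6:4  n7:0  n8:0  n9:0 → peak 9
E@6: n1:7  n2:6  n3:9  n4:5  n5:5  n6:4  n7:4  n8:0  n9:0 → peak 9
E@7: n1:7  n2:6  n3:9  n4:5  n5:5  n6:0  n7:4  n8:4  n9:0 → peak 9
E@8: n1:7  n2:6  n3:9  n4:5  n5:5  n6:0  n7:0  n8:4  n9:4 → peak 9
Best is E@4, peak 9.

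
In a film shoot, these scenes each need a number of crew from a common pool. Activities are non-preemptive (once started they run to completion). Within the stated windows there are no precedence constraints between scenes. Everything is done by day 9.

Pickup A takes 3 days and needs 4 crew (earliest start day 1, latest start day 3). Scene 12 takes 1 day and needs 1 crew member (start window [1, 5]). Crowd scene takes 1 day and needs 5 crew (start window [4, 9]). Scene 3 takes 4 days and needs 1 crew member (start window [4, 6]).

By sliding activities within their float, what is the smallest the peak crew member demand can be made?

Early-start (Pickup A@1, Scene 12@1, Crowd scene@4, Scene 3@4) gives peak 6: d1:5  d2:4  d3:4  d4:6  d5:1  d6:1  d7:1  d8:0  d9:0.
Shift Scene 3→5.
Schedule Pickup A@1, Scene 12@1, Crowd scene@4, Scene 3@5: d1:5  d2:4  d3:4  d4:5  d5:1  d6:1  d7:1  d8:1  d9:0 — peak 5.

5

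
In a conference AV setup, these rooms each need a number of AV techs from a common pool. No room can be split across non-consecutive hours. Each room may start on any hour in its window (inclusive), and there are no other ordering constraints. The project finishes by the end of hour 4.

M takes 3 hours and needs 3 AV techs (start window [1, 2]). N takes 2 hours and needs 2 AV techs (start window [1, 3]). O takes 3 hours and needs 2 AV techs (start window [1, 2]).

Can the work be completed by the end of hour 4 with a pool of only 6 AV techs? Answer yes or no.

no

The minimum achievable peak is 7; 6 < 7, so no feasible schedule stays within the cap.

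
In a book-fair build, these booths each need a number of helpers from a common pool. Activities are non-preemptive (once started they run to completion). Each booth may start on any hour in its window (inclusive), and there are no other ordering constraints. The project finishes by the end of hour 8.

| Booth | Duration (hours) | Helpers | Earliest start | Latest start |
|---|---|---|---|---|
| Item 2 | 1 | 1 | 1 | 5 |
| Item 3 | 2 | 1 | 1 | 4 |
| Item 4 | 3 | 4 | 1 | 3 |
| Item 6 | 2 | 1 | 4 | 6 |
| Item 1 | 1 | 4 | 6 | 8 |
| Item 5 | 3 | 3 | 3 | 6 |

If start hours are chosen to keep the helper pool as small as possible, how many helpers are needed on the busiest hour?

4

Early-start (Item 2@1, Item 3@1, Item 4@1, Item 6@4, Item 1@6, Item 5@3) gives peak 7: h1:6  h2:5  h3:7  h4:4  h5:4  h6:4  h7:0  h8:0.
Shift Item 2→4, Item 3→4, Item 6→6, Item 1→8, Item 5→5.
Schedule Item 2@4, Item 3@4, Item 4@1, Item 6@6, Item 1@8, Item 5@5: h1:4  h2:4  h3:4  h4:2  h5:4  h6:4  h7:4  h8:4 — peak 4.
Total helper-hours = 30 over 8 hours ⇒ peak ≥ ⌈30/8⌉ = 4, so 4 is optimal.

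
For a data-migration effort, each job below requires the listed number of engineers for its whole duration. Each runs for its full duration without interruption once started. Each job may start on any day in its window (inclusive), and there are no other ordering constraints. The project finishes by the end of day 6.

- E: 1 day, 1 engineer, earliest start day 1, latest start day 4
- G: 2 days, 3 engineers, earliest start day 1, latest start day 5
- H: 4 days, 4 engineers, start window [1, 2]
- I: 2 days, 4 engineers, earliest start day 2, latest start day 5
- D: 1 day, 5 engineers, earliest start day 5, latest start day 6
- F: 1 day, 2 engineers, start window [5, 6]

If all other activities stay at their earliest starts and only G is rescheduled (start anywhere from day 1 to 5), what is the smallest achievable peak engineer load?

10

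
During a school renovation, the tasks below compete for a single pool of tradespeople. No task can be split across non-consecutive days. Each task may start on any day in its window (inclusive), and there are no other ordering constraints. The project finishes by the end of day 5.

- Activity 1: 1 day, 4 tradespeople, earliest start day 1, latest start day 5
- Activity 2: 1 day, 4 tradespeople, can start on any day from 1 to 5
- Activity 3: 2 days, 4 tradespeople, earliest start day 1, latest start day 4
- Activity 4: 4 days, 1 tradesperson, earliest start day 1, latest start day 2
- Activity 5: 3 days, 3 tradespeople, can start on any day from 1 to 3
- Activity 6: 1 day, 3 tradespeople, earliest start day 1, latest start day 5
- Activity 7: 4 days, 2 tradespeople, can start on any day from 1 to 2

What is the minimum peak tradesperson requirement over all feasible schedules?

9

Early-start (Activity 1@1, Activity 2@1, Activity 3@1, Activity 4@1, Activity 5@1, Activity 6@1, Activity 7@1) gives peak 21: d1:21  d2:10  d3:6  d4:3  d5:0.
Shift Activity 2→5, Activity 5→3, Activity 6→3, Activity 7→2.
Schedule Activity 1@1, Activity 2@5, Activity 3@1, Activity 4@1, Activity 5@3, Activity 6@3, Activity 7@2: d1:9  d2:7  d3:9  d4:6  d5:9 — peak 9.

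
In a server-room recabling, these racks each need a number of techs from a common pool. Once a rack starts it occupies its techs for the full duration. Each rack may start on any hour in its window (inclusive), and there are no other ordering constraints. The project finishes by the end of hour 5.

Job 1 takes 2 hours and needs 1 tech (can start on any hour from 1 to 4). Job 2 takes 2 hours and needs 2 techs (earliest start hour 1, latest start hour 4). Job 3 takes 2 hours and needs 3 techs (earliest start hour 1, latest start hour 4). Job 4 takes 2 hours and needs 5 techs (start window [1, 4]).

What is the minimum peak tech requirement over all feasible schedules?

6

Early-start (Job 1@1, Job 2@1, Job 3@1, Job 4@1) gives peak 11: h1:11  h2:11  h3:0  h4:0  h5:0.
Shift Job 4→3.
Schedule Job 1@1, Job 2@1, Job 3@1, Job 4@3: h1:6  h2:6  h3:5  h4:5  h5:0 — peak 6.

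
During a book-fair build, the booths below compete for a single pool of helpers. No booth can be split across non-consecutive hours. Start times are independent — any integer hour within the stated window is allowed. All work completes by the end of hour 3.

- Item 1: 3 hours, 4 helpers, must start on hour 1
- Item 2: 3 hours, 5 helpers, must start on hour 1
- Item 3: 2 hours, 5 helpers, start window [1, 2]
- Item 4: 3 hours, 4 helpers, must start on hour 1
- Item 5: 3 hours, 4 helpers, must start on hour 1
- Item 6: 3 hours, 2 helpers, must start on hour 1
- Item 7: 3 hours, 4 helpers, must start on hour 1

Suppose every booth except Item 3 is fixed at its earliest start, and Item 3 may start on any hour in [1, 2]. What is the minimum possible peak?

28

Item 3@1: h1:28  h2:28  h3:23 → peak 28
Item 3@2: h1:23  h2:28  h3:28 → peak 28
Best is Item 3@1, peak 28.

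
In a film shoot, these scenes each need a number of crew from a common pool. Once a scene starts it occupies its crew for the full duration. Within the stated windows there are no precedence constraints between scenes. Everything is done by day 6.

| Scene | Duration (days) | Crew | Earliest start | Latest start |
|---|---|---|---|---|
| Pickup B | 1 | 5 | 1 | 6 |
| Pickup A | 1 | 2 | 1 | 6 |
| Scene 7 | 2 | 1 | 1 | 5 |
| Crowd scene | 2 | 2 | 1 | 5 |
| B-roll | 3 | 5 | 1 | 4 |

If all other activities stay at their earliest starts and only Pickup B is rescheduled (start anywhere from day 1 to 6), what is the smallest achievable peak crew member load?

10

Pickup B@1: d1:15  d2:8  d3:5  d4:0  d5:0  d6:0 → peak 15
Pickup B@2: d1:10  d2:13  d3:5  d4:0  d5:0  d6:0 → peak 13
Pickup B@3: d1:10  d2:8  d3:10  d4:0  d5:0  d6:0 → peak 10
Pickup B@4: d1:10  d2:8  d3:5  d4:5  d5:0  d6:0 → peak 10
Pickup B@5: d1:10  d2:8  d3:5  d4:0  d5:5  d6:0 → peak 10
Pickup B@6: d1:10  d2:8  d3:5  d4:0  d5:0  d6:5 → peak 10
Best is Pickup B@3, peak 10.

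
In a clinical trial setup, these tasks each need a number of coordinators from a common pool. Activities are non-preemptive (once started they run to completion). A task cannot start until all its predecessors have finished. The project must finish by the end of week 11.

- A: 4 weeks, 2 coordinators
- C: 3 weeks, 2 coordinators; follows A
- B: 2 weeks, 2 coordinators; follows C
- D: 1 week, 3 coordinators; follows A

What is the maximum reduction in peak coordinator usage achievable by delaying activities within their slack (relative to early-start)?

Early-start peak: w1:2  w2:2  w3:2  w4:2  w5:5  w6:2  w7:2  w8:2  w9:2  w10:0  w11:0 ⇒ 5.
Leveled (A@1, C@5, B@8, D@10): w1:2  w2:2  w3:2  w4:2  w5:2  w6:2  w7:2  w8:2  w9:2  w10:3  w11:0 ⇒ 3.
Reduction 5 − 3 = 2.

2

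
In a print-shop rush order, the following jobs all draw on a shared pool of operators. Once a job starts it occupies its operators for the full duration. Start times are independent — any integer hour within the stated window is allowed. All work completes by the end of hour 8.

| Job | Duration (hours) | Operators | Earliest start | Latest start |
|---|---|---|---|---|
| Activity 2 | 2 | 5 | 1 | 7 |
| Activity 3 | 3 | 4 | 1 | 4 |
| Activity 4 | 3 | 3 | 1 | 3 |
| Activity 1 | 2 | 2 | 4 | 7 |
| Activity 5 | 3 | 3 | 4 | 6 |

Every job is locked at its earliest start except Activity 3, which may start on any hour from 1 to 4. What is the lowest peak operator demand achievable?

Activity 3@1: h1:12  h2:12  h3:7  h4:5  h5:5  h6:3  h7:0  h8:0 → peak 12
Activity 3@2: h1:8  h2:12  h3:7  h4:9  h5:5  h6:3  h7:0  h8:0 → peak 12
Activity 3@3: h1:8  h2:8  h3:7  h4:9  h5:9  h6:3  h7:0  h8:0 → peak 9
Activity 3@4: h1:8  h2:8  h3:3  h4:9  h5:9  h6:7  h7:0  h8:0 → peak 9
Best is Activity 3@3, peak 9.

9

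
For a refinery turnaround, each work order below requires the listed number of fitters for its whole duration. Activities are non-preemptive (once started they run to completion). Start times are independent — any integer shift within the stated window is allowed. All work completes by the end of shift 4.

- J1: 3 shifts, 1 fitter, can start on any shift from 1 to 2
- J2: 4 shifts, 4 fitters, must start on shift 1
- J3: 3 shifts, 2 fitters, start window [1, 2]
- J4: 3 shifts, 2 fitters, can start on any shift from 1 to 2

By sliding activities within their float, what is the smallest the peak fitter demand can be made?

9

Schedule J1@1, J2@1, J3@1, J4@1: s1:9  s2:9  s3:9  s4:4 — peak 9.
No arrangement of the 8 feasible schedules does better.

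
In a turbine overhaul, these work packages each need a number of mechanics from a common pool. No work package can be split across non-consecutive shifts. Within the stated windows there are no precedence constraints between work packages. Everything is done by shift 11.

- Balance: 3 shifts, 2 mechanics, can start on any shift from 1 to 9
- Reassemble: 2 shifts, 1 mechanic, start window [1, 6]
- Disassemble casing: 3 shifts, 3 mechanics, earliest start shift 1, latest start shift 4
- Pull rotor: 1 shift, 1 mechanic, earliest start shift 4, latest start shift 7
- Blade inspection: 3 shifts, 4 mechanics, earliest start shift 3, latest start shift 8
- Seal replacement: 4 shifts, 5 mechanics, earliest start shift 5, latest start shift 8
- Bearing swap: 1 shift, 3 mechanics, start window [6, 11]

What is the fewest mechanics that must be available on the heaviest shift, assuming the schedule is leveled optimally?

5

Early-start (Balance@1, Reassemble@1, Disassemble casing@1, Pull rotor@4, Blade inspection@3, Seal replacement@5, Bearing swap@6) gives peak 9: s1:6  s2:6  s3:9  s4:5  s5:9  s6:8  s7:5  s8:5  s9:0  s10:0  s11:0.
Shift Reassemble→4, Pull rotor→6, Blade inspection→4, Seal replacement→7, Bearing swap→11.
Schedule Balance@1, Reassemble@4, Disassemble casing@1, Pull rotor@6, Blade inspection@4, Seal replacement@7, Bearing swap@11: s1:5  s2:5  s3:5  s4:5  s5:5  s6:5  s7:5  s8:5  s9:5  s10:5  s11:3 — peak 5.
Total mechanic-shifts = 53 over 11 shifts ⇒ peak ≥ ⌈53/11⌉ = 5, so 5 is optimal.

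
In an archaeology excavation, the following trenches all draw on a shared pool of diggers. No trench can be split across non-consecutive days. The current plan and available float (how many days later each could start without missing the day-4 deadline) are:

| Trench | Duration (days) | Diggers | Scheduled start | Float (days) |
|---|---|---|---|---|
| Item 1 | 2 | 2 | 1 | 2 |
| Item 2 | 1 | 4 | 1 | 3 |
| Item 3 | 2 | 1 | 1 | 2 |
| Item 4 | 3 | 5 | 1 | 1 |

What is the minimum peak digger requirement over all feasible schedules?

7

Early-start (Item 1@1, Item 2@1, Item 3@1, Item 4@1) gives peak 12: d1:12  d2:8  d3:5  d4:0.
Shift Item 3→3, Item 4→2.
Schedule Item 1@1, Item 2@1, Item 3@3, Item 4@2: d1:6  d2:7  d3:6  d4:6 — peak 7.
Total digger-days = 25 over 4 days ⇒ peak ≥ ⌈25/4⌉ = 7, so 7 is optimal.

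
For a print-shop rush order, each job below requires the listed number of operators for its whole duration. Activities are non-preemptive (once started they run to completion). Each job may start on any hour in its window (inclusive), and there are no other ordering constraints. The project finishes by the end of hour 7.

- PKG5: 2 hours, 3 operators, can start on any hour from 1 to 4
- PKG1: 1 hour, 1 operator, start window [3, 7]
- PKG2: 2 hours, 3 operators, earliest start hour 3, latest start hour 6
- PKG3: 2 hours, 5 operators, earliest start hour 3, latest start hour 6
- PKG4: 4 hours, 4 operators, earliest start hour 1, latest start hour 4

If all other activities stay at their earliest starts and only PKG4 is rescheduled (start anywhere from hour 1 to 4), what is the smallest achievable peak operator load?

12

PKG4@1: h1:7  h2:7  h3:13  h4:12  h5:0  h6:0  h7:0 → peak 13
PKG4@2: h1:3  h2:7  h3:13  h4:12  h5:4  h6:0  h7:0 → peak 13
PKG4@3: h1:3  h2:3  h3:13  h4:12  h5:4  h6:4  h7:0 → peak 13
PKG4@4: h1:3  h2:3  h3:9  h4:12  h5:4  h6:4  h7:4 → peak 12
Best is PKG4@4, peak 12.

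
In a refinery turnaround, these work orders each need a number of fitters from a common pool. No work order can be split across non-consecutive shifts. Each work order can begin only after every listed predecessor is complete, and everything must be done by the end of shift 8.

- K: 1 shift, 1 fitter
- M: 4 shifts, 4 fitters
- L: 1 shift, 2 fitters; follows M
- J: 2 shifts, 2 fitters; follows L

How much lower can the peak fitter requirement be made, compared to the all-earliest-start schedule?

1

Early-start peak: s1:5  s2:4  s3:4  s4:4  s5:2  s6:2  s7:2  s8:0 ⇒ 5.
Leveled (K@1, M@2, L@6, J@7): s1:1  s2:4  s3:4  s4:4  s5:4  s6:2  s7:2  s8:2 ⇒ 4.
Reduction 5 − 4 = 1.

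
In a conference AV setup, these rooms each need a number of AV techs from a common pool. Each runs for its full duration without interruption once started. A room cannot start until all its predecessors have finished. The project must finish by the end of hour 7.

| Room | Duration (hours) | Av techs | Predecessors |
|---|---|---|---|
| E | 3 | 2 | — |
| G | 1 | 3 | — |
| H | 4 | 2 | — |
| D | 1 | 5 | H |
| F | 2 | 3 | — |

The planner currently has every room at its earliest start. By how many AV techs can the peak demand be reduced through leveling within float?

5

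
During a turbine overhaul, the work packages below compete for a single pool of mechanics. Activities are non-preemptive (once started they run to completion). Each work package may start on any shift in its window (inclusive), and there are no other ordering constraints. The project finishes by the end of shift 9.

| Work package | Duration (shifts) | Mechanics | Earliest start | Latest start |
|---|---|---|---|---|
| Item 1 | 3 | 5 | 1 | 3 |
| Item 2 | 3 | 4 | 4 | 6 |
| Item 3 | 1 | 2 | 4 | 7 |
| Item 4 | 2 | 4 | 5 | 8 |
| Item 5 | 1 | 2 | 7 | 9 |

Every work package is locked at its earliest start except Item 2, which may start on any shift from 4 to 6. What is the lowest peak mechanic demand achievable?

Item 2@4: s1:5  s2:5  s3:5  s4:6  s5:8  s6:8  s7:2  s8:0  s9:0 → peak 8
Item 2@5: s1:5  s2:5  s3:5  s4:2  s5:8  s6:8  s7:6  s8:0  s9:0 → peak 8
Item 2@6: s1:5  s2:5  s3:5  s4:2  s5:4  s6:8  s7:6  s8:4  s9:0 → peak 8
Best is Item 2@4, peak 8.

8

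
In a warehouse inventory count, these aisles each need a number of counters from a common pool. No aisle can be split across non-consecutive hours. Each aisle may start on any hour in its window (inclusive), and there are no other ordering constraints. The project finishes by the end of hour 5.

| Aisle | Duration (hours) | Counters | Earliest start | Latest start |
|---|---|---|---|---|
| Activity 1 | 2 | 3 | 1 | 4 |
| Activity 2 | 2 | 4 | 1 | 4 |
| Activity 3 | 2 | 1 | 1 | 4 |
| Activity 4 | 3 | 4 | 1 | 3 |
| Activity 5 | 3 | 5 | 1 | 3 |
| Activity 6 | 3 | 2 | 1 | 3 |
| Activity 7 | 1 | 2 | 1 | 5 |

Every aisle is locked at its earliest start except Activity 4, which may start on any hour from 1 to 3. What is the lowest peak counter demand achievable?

Activity 4@1: h1:21  h2:19  h3:11  h4:0  h5:0 → peak 21
Activity 4@2: h1:17  h2:19  h3:11  h4:4  h5:0 → peak 19
Activity 4@3: h1:17  h2:15  h3:11  h4:4  h5:4 → peak 17
Best is Activity 4@3, peak 17.

17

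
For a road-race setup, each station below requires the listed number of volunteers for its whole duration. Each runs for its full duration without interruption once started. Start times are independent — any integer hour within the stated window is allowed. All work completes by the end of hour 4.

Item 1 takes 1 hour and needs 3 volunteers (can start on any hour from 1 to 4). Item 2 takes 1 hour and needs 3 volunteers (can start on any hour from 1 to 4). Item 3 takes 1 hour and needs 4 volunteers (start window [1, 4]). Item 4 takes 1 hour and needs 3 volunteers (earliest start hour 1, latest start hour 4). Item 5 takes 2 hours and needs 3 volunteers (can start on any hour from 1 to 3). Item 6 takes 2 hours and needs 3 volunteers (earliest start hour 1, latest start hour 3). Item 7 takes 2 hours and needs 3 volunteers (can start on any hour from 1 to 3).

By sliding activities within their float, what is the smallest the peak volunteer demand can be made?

9

Early-start (Item 1@1, Item 2@1, Item 3@1, Item 4@1, Item 5@1, Item 6@1, Item 7@1) gives peak 22: h1:22  h2:9  h3:0  h4:0.
Shift Item 3→2, Item 5→2, Item 6→3, Item 7→3.
Schedule Item 1@1, Item 2@1, Item 3@2, Item 4@1, Item 5@2, Item 6@3, Item 7@3: h1:9  h2:7  h3:9  h4:6 — peak 9.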